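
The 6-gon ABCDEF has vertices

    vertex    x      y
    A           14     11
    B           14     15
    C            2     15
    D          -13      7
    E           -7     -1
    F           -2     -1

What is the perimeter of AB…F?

68

|AB| = √((0)² + (4)²) = √16 = 4
|BC| = √((-12)² + (0)²) = √144 = 12
|CD| = √((-15)² + (-8)²) = √289 = 17
|DE| = √((6)² + (-8)²) = √100 = 10
|EF| = √((5)² + (0)²) = √25 = 5
|FA| = √((16)² + (12)²) = √400 = 20
Perimeter = 4 + 12 + 17 + 10 + 5 + 20 = 68.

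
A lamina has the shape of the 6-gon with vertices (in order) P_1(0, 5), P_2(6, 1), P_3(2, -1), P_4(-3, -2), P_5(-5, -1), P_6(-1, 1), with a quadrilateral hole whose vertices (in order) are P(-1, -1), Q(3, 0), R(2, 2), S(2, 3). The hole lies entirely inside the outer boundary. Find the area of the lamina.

25.5

Outer boundary:
Cross-terms: -30, -8, -7, -7, -6, -5  ⇒  Σ = -63
Area = |Σ|/2 = 31.5.
Hole:
Σ = (3) + (6) + (2) + (1) = 12
Area = |Σ|/2 = 6.
Net area = 31.5 − 6 = 25.5.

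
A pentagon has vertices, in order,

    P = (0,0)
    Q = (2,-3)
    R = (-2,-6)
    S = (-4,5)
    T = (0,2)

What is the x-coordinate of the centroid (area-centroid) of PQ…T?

Apply the shoelace formula. First the cross-terms c_i = x_i·y_{i+1} − x_{i+1}·y_i:
  0, -18, -34, -8, 0  ⇒  2A = -60, A = -30.
Then Σ (x_i + x_{i+1})·c_i = 236, so x̄ = 236 / (6·(-30)) = -59/45.

-59/45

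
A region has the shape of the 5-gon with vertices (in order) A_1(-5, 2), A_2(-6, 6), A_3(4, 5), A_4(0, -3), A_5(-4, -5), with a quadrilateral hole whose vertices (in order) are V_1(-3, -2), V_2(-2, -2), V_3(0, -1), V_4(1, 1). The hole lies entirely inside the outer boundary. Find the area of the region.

61.5

Outer boundary:
Apply the surveyor's formula: 2A = Σ (x_i·y_{i+1} − x_{i+1}·y_i), indices taken mod 5.
A_1→A_2: (-5)(6) − (-6)(2) = -18
A_2→A_3: (-6)(5) − (4)(6) = -54
A_3→A_4: (4)(-3) − (0)(5) = -12
A_4→A_5: (0)(-5) − (-4)(-3) = -12
A_5→A_1: (-4)(2) − (-5)(-5) = -33
Σ = -129
Area = |Σ|/2 = 64.5.
Hole:
Σ = (2) + (2) + (1) + (1) = 6
Area = |Σ|/2 = 3.
Net area = 64.5 − 3 = 61.5.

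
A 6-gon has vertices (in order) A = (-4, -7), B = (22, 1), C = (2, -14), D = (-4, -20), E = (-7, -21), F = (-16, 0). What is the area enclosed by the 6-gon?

Apply Gauss's area formula: 2A = Σ (x_i·y_{i+1} − x_{i+1}·y_i), indices taken mod 6.
A→B: (-4)(1) − (22)(-7) = 150
B→C: (22)(-14) − (2)(1) = -310
C→D: (2)(-20) − (-4)(-14) = -96
D→E: (-4)(-21) − (-7)(-20) = -56
E→F: (-7)(0) − (-16)(-21) = -336
F→A: (-16)(-7) − (-4)(0) = 112
Σ = -536
Area = |Σ|/2 = 268.

268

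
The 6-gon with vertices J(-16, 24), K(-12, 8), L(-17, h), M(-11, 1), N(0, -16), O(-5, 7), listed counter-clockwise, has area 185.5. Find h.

The doubled signed area Σ (x_i y_{i+1} − x_{i+1} y_i) is linear in h.
With h=0 it equals 367; the coefficient of h is -1 (from the two edges through L).
So -1·h + 367 = 2·185.5 = 371 ⇒ h = -4.

-4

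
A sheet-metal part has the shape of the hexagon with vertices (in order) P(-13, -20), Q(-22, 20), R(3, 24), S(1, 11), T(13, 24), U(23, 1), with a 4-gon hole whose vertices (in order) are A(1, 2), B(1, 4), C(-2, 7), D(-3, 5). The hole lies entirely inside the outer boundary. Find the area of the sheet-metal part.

1183.5

Outer boundary:
Σ = (-700) + (-588) + (9) + (-119) + (-539) + (-447) = -2384
Area = |Σ|/2 = 1192.
Hole:
Cross-terms: 2, 15, 11, -11  ⇒  Σ = 17
Area = |Σ|/2 = 8.5.
Net area = 1192 − 8.5 = 1183.5.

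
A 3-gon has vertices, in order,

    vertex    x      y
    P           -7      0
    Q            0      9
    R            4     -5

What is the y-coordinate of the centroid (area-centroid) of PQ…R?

4/3

Apply the shoelace (surveyor's) formula. First the cross-terms c_i = x_i·y_{i+1} − x_{i+1}·y_i:
  -63, -36, -35  ⇒  2A = -134, A = -67.
Then Σ (y_i + y_{i+1})·c_i = -536, so ȳ = -536 / (6·(-67)) = 4/3.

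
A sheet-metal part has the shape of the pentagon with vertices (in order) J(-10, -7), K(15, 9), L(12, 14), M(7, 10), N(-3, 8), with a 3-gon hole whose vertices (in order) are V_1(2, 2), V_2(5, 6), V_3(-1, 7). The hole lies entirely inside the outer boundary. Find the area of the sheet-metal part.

Outer boundary:
Apply the shoelace formula: 2A = Σ (x_i·y_{i+1} − x_{i+1}·y_i), indices taken mod 5.
Cross-terms: 15, 102, 22, 86, 101  ⇒  Σ = 326
Area = |Σ|/2 = 163.
Hole:
Apply the shoelace (surveyor's) formula: 2A = Σ (x_i·y_{i+1} − x_{i+1}·y_i), indices taken mod 3.
Σ = (2) + (41) + (-16) = 27
Area = |Σ|/2 = 13.5.
Net area = 163 − 13.5 = 149.5.

149.5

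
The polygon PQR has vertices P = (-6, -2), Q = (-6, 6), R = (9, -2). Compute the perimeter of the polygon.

40

|PQ| = √((0)² + (8)²) = √64 = 8
|QR| = √((15)² + (-8)²) = √289 = 17
|RP| = √((-15)² + (0)²) = √225 = 15
Perimeter = 8 + 17 + 15 = 40.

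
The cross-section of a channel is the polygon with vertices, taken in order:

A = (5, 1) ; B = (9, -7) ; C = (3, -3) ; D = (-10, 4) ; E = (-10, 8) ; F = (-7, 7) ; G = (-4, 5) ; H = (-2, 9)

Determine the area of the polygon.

Apply the surveyor's formula: 2A = Σ (x_i·y_{i+1} − x_{i+1}·y_i), indices taken mod 8.
Cross-terms: -44, -6, -18, -40, -14, -7, -26, -47  ⇒  Σ = -202
Area = |Σ|/2 = 101.

101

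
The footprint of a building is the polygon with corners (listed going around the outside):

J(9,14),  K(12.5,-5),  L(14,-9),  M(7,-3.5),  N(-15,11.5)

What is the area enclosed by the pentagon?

267

Apply the shoelace (surveyor's) formula: 2A = Σ (x_i·y_{i+1} − x_{i+1}·y_i), indices taken mod 5.
J→K: (9)(-5) − (12.5)(14) = -220
K→L: (12.5)(-9) − (14)(-5) = -42.5
L→M: (14)(-3.5) − (7)(-9) = 14
M→N: (7)(11.5) − (-15)(-3.5) = 28
N→J: (-15)(14) − (9)(11.5) = -313.5
Σ = -534
Area = |Σ|/2 = 267.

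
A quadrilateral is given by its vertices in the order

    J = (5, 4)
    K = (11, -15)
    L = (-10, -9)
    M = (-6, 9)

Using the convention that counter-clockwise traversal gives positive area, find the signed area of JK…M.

Apply the shoelace (surveyor's) formula: 2A = Σ (x_i·y_{i+1} − x_{i+1}·y_i), indices taken mod 4.
Cross-terms: -119, -249, -144, -69  ⇒  Σ = -581
Signed area = Σ/2 = -290.5 (negative ⇒ clockwise traversal).

-290.5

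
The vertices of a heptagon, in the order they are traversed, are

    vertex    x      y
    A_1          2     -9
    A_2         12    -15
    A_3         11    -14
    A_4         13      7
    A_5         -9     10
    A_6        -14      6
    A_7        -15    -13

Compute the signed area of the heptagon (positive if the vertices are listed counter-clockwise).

523

Σ = (78) + (-3) + (259) + (193) + (86) + (272) + (161) = 1046
Signed area = Σ/2 = 523 (positive ⇒ counter-clockwise traversal).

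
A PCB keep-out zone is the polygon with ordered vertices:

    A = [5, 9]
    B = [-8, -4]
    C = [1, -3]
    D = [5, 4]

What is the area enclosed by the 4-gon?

62

Cross-terms: 52, 28, 19, 25  ⇒  Σ = 124
Area = |Σ|/2 = 62.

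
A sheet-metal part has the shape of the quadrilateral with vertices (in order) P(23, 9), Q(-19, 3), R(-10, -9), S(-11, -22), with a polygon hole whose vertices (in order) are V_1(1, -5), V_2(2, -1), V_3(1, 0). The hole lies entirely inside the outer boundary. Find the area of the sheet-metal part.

482

Outer boundary:
Σ = (240) + (201) + (121) + (407) = 969
Area = |Σ|/2 = 484.5.
Hole:
Apply the shoelace formula: 2A = Σ (x_i·y_{i+1} − x_{i+1}·y_i), indices taken mod 3.
Σ = (9) + (1) + (-5) = 5
Area = |Σ|/2 = 2.5.
Net area = 484.5 − 2.5 = 482.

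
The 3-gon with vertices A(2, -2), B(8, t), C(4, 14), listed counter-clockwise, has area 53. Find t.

The doubled signed area Σ (x_i y_{i+1} − x_{i+1} y_i) is linear in t.
With t=0 it equals 92; the coefficient of t is -2 (from the two edges through B).
So -2·t + 92 = 2·53 = 106 ⇒ t = -7.

-7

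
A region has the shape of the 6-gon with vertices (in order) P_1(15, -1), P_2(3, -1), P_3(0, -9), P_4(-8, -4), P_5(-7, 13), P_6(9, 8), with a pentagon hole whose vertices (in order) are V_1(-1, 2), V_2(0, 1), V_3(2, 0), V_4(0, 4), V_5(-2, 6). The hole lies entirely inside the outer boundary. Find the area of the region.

Outer boundary:
Σ = (-12) + (-27) + (-72) + (-132) + (-173) + (-129) = -545
Area = |Σ|/2 = 272.5.
Hole:
Σ = (-1) + (-2) + (8) + (8) + (2) = 15
Area = |Σ|/2 = 7.5.
Net area = 272.5 − 7.5 = 265.

265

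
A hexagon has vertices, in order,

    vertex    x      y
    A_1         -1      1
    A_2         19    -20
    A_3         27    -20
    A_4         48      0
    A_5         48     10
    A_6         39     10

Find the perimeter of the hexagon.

|A_1A_2| = √((20)² + (-21)²) = √841 = 29
|A_2A_3| = √((8)² + (0)²) = √64 = 8
|A_3A_4| = √((21)² + (20)²) = √841 = 29
|A_4A_5| = √((0)² + (10)²) = √100 = 10
|A_5A_6| = √((-9)² + (0)²) = √81 = 9
|A_6A_1| = √((-40)² + (-9)²) = √1681 = 41
Perimeter = 29 + 8 + 29 + 10 + 9 + 41 = 126.

126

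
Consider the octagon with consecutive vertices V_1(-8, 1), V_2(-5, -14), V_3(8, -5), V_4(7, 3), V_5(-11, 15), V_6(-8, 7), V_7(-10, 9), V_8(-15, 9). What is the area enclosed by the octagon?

297

Apply Gauss's area formula: 2A = Σ (x_i·y_{i+1} − x_{i+1}·y_i), indices taken mod 8.
V_1→V_2: (-8)(-14) − (-5)(1) = 117
V_2→V_3: (-5)(-5) − (8)(-14) = 137
V_3→V_4: (8)(3) − (7)(-5) = 59
V_4→V_5: (7)(15) − (-11)(3) = 138
V_5→V_6: (-11)(7) − (-8)(15) = 43
V_6→V_7: (-8)(9) − (-10)(7) = -2
V_7→V_8: (-10)(9) − (-15)(9) = 45
V_8→V_1: (-15)(1) − (-8)(9) = 57
Σ = 594
Area = |Σ|/2 = 297.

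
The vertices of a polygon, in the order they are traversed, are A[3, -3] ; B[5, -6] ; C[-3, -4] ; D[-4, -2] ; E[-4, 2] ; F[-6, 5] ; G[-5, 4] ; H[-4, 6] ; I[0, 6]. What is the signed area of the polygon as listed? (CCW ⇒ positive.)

-65

Cross-terms: -3, -38, -10, -16, -8, 1, -14, -24, -18  ⇒  Σ = -130
Signed area = Σ/2 = -65 (negative ⇒ clockwise traversal).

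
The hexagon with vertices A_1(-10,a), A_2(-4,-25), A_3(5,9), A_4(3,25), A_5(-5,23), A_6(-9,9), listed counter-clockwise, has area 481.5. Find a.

Write out the shoelace sum; only the two edges meeting at A_1 involve a:
2·Area = [((-9)·a − (-10)·9) + ((-10)·(-25) − (-4)·a)] + 543
       = -5·a + 883 = 963
⇒ a = -16.

-16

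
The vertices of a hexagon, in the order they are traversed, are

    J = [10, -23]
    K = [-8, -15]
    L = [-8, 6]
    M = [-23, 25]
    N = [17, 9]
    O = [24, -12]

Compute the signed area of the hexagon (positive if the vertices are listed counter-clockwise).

-1024

Apply the surveyor's formula: 2A = Σ (x_i·y_{i+1} − x_{i+1}·y_i), indices taken mod 6.
J→K: (10)(-15) − (-8)(-23) = -334
K→L: (-8)(6) − (-8)(-15) = -168
L→M: (-8)(25) − (-23)(6) = -62
M→N: (-23)(9) − (17)(25) = -632
N→O: (17)(-12) − (24)(9) = -420
O→J: (24)(-23) − (10)(-12) = -432
Σ = -2048
Signed area = Σ/2 = -1024 (negative ⇒ clockwise traversal).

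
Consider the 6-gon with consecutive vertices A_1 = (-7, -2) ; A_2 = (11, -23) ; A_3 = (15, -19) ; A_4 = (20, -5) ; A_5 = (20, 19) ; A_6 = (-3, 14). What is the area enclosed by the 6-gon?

772.5

Σ = (183) + (136) + (305) + (480) + (337) + (104) = 1545
Area = |Σ|/2 = 772.5.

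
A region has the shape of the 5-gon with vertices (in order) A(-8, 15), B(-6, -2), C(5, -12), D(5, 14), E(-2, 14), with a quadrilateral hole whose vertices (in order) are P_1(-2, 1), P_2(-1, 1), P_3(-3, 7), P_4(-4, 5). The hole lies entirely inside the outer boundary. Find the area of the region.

242

Outer boundary:
Σ = (106) + (82) + (130) + (98) + (82) = 498
Area = |Σ|/2 = 249.
Hole:
Apply the shoelace formula: 2A = Σ (x_i·y_{i+1} − x_{i+1}·y_i), indices taken mod 4.
P_1→P_2: (-2)(1) − (-1)(1) = -1
P_2→P_3: (-1)(7) − (-3)(1) = -4
P_3→P_4: (-3)(5) − (-4)(7) = 13
P_4→P_1: (-4)(1) − (-2)(5) = 6
Σ = 14
Area = |Σ|/2 = 7.
Net area = 249 − 7 = 242.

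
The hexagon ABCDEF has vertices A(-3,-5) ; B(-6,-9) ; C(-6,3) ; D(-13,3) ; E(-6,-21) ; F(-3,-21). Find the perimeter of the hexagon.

|AB| = √((-3)² + (-4)²) = √25 = 5
|BC| = √((0)² + (12)²) = √144 = 12
|CD| = √((-7)² + (0)²) = √49 = 7
|DE| = √((7)² + (-24)²) = √625 = 25
|EF| = √((3)² + (0)²) = √9 = 3
|FA| = √((0)² + (16)²) = √256 = 16
Perimeter = 5 + 12 + 7 + 25 + 3 + 16 = 68.

68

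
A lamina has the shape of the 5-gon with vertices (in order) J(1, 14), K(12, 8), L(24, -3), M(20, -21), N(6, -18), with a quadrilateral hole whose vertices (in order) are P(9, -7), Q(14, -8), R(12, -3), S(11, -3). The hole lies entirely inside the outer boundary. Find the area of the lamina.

468.5

Outer boundary:
Apply the shoelace (surveyor's) formula: 2A = Σ (x_i·y_{i+1} − x_{i+1}·y_i), indices taken mod 5.
J→K: (1)(8) − (12)(14) = -160
K→L: (12)(-3) − (24)(8) = -228
L→M: (24)(-21) − (20)(-3) = -444
M→N: (20)(-18) − (6)(-21) = -234
N→J: (6)(14) − (1)(-18) = 102
Σ = -964
Area = |Σ|/2 = 482.
Hole:
Apply the shoelace formula: 2A = Σ (x_i·y_{i+1} − x_{i+1}·y_i), indices taken mod 4.
Σ = (26) + (54) + (-3) + (-50) = 27
Area = |Σ|/2 = 13.5.
Net area = 482 − 13.5 = 468.5.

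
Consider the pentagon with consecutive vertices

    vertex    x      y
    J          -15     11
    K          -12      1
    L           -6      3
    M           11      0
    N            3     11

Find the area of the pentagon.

Σ = (117) + (-30) + (-33) + (121) + (198) = 373
Area = |Σ|/2 = 186.5.

186.5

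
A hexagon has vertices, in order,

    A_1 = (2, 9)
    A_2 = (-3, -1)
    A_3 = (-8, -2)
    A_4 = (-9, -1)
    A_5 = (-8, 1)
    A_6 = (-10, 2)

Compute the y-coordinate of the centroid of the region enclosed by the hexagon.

34/13

Apply the surveyor's formula. First the cross-terms c_i = x_i·y_{i+1} − x_{i+1}·y_i:
  25, -2, -10, -17, -6, -94  ⇒  2A = -104, A = -52.
Then Σ (y_i + y_{i+1})·c_i = -816, so ȳ = -816 / (6·(-52)) = 34/13.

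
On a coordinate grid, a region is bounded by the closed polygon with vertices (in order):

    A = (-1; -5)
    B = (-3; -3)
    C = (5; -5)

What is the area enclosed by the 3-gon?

6

A→B: (-1)(-3) − (-3)(-5) = -12
B→C: (-3)(-5) − (5)(-3) = 30
C→A: (5)(-5) − (-1)(-5) = -30
Σ = -12
Area = |Σ|/2 = 6.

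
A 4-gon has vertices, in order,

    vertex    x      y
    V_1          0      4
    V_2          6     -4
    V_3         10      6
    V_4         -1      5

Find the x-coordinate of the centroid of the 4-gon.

395/78

Apply the shoelace (surveyor's) formula. First the cross-terms c_i = x_i·y_{i+1} − x_{i+1}·y_i:
  -24, 76, 56, -4  ⇒  2A = 104, A = 52.
Then Σ (x_i + x_{i+1})·c_i = 1580, so x̄ = 1580 / (6·52) = 395/78.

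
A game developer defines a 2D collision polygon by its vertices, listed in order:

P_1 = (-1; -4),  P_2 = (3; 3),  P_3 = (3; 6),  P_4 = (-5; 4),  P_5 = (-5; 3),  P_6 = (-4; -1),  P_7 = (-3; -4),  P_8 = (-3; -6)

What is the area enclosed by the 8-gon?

53.5

Apply the shoelace (surveyor's) formula: 2A = Σ (x_i·y_{i+1} − x_{i+1}·y_i), indices taken mod 8.
P_1→P_2: (-1)(3) − (3)(-4) = 9
P_2→P_3: (3)(6) − (3)(3) = 9
P_3→P_4: (3)(4) − (-5)(6) = 42
P_4→P_5: (-5)(3) − (-5)(4) = 5
P_5→P_6: (-5)(-1) − (-4)(3) = 17
P_6→P_7: (-4)(-4) − (-3)(-1) = 13
P_7→P_8: (-3)(-6) − (-3)(-4) = 6
P_8→P_1: (-3)(-4) − (-1)(-6) = 6
Σ = 107
Area = |Σ|/2 = 53.5.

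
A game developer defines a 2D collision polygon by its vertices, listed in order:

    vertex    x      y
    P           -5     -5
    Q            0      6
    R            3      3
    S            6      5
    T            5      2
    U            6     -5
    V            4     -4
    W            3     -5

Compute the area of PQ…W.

Σ = (-30) + (-18) + (-3) + (-13) + (-37) + (-4) + (-8) + (-40) = -153
Area = |Σ|/2 = 76.5.

76.5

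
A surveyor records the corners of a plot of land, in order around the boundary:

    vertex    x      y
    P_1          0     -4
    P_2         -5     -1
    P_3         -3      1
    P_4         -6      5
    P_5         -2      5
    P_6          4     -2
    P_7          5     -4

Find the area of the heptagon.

49.5

Σ = (-20) + (-8) + (-9) + (-20) + (-16) + (-6) + (-20) = -99
Area = |Σ|/2 = 49.5.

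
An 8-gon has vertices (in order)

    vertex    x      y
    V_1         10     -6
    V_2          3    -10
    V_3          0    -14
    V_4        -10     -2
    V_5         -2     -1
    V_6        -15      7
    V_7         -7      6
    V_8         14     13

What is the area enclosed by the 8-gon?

Apply the surveyor's formula: 2A = Σ (x_i·y_{i+1} − x_{i+1}·y_i), indices taken mod 8.
Σ = (-82) + (-42) + (-140) + (6) + (-29) + (-41) + (-175) + (-214) = -717
Area = |Σ|/2 = 358.5.

358.5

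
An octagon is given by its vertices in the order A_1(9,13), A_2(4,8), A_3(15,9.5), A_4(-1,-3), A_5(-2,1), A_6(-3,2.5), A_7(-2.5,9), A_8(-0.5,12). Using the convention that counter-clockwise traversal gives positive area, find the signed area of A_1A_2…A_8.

A_1→A_2: (9)(8) − (4)(13) = 20
A_2→A_3: (4)(9.5) − (15)(8) = -82
A_3→A_4: (15)(-3) − (-1)(9.5) = -35.5
A_4→A_5: (-1)(1) − (-2)(-3) = -7
A_5→A_6: (-2)(2.5) − (-3)(1) = -2
A_6→A_7: (-3)(9) − (-2.5)(2.5) = -20.75
A_7→A_8: (-2.5)(12) − (-0.5)(9) = -25.5
A_8→A_1: (-0.5)(13) − (9)(12) = -114.5
Σ = -267.25
Signed area = Σ/2 = -133.625 (negative ⇒ clockwise traversal).

-133.625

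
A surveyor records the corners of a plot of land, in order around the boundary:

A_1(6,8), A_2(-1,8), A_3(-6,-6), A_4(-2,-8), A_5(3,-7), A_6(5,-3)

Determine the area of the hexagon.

Apply the shoelace formula: 2A = Σ (x_i·y_{i+1} − x_{i+1}·y_i), indices taken mod 6.
A_1→A_2: (6)(8) − (-1)(8) = 56
A_2→A_3: (-1)(-6) − (-6)(8) = 54
A_3→A_4: (-6)(-8) − (-2)(-6) = 36
A_4→A_5: (-2)(-7) − (3)(-8) = 38
A_5→A_6: (3)(-3) − (5)(-7) = 26
A_6→A_1: (5)(8) − (6)(-3) = 58
Σ = 268
Area = |Σ|/2 = 134.

134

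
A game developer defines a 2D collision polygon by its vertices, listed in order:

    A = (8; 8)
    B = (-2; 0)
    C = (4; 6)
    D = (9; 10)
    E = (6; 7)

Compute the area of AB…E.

Apply the shoelace formula: 2A = Σ (x_i·y_{i+1} − x_{i+1}·y_i), indices taken mod 5.
Σ = (16) + (-12) + (-14) + (3) + (-8) = -15
Area = |Σ|/2 = 7.5.

7.5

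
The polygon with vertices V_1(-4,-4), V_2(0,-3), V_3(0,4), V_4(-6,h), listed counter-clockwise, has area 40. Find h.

5

The doubled signed area Σ (x_i y_{i+1} − x_{i+1} y_i) is linear in h.
With h=0 it equals 60; the coefficient of h is 4 (from the two edges through V_4).
So 4·h + 60 = 2·40 = 80 ⇒ h = 5.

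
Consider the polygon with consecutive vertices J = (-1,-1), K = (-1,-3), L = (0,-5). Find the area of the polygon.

1

Σ = (2) + (5) + (-5) = 2
Area = |Σ|/2 = 1.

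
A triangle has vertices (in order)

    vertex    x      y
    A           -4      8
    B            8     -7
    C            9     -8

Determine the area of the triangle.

Apply the shoelace (surveyor's) formula: 2A = Σ (x_i·y_{i+1} − x_{i+1}·y_i), indices taken mod 3.
A→B: (-4)(-7) − (8)(8) = -36
B→C: (8)(-8) − (9)(-7) = -1
C→A: (9)(8) − (-4)(-8) = 40
Σ = 3
Area = |Σ|/2 = 1.5.

1.5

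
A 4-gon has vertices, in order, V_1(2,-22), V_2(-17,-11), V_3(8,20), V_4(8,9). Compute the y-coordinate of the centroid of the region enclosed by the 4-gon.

Apply the shoelace formula. First the cross-terms c_i = x_i·y_{i+1} − x_{i+1}·y_i:
  -396, -252, -88, -194  ⇒  2A = -930, A = -465.
Then Σ (y_i + y_{i+1})·c_i = 10770, so ȳ = 10770 / (6·(-465)) = -359/93.

-359/93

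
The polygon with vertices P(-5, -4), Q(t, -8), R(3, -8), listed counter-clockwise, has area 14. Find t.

The doubled signed area Σ (x_i y_{i+1} − x_{i+1} y_i) is linear in t.
With t=0 it equals 12; the coefficient of t is -4 (from the two edges through Q).
So -4·t + 12 = 2·14 = 28 ⇒ t = -4.

-4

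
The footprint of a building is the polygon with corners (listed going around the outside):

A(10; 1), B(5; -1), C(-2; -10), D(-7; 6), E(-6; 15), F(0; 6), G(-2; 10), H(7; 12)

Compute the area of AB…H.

Apply the shoelace formula: 2A = Σ (x_i·y_{i+1} − x_{i+1}·y_i), indices taken mod 8.
Cross-terms: -15, -52, -82, -69, -36, 12, -94, -113  ⇒  Σ = -449
Area = |Σ|/2 = 224.5.

224.5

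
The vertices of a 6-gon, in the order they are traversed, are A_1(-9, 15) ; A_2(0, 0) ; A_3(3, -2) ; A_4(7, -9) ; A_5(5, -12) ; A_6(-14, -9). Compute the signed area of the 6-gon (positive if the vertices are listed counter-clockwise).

Apply the shoelace (surveyor's) formula: 2A = Σ (x_i·y_{i+1} − x_{i+1}·y_i), indices taken mod 6.
A_1→A_2: (-9)(0) − (0)(15) = 0
A_2→A_3: (0)(-2) − (3)(0) = 0
A_3→A_4: (3)(-9) − (7)(-2) = -13
A_4→A_5: (7)(-12) − (5)(-9) = -39
A_5→A_6: (5)(-9) − (-14)(-12) = -213
A_6→A_1: (-14)(15) − (-9)(-9) = -291
Σ = -556
Signed area = Σ/2 = -278 (negative ⇒ clockwise traversal).

-278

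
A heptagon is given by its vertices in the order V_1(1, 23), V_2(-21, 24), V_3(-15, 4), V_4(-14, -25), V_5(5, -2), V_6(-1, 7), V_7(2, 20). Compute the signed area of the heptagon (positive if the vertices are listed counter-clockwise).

696

Apply the shoelace formula: 2A = Σ (x_i·y_{i+1} − x_{i+1}·y_i), indices taken mod 7.
V_1→V_2: (1)(24) − (-21)(23) = 507
V_2→V_3: (-21)(4) − (-15)(24) = 276
V_3→V_4: (-15)(-25) − (-14)(4) = 431
V_4→V_5: (-14)(-2) − (5)(-25) = 153
V_5→V_6: (5)(7) − (-1)(-2) = 33
V_6→V_7: (-1)(20) − (2)(7) = -34
V_7→V_1: (2)(23) − (1)(20) = 26
Σ = 1392
Signed area = Σ/2 = 696 (positive ⇒ counter-clockwise traversal).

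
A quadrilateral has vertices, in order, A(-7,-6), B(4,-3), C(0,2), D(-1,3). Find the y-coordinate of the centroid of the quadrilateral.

-242/123

Apply Gauss's area formula. First the cross-terms c_i = x_i·y_{i+1} − x_{i+1}·y_i:
  45, 8, 2, 27  ⇒  2A = 82, A = 41.
Then Σ (y_i + y_{i+1})·c_i = -484, so ȳ = -484 / (6·41) = -242/123.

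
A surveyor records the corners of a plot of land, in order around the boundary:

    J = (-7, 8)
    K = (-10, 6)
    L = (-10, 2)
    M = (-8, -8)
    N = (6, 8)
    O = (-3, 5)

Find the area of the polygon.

111.5

Σ = (38) + (40) + (96) + (-16) + (54) + (11) = 223
Area = |Σ|/2 = 111.5.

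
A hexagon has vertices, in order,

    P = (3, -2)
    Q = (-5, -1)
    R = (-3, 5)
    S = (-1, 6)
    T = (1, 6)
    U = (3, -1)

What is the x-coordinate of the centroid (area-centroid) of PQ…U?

-26/33

Apply Gauss's area formula. First the cross-terms c_i = x_i·y_{i+1} − x_{i+1}·y_i:
  -13, -28, -13, -12, -19, -3  ⇒  2A = -88, A = -44.
Then Σ (x_i + x_{i+1})·c_i = 208, so x̄ = 208 / (6·(-44)) = -26/33.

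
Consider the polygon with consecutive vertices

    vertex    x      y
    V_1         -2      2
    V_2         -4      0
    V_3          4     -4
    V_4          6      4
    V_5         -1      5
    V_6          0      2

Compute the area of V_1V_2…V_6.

Cross-terms: 8, 16, 40, 34, -2, 4  ⇒  Σ = 100
Area = |Σ|/2 = 50.

50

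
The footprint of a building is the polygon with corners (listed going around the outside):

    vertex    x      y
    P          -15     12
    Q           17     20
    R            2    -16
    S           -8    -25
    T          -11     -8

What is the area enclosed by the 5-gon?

728.5

Σ = (-504) + (-312) + (-178) + (-211) + (-252) = -1457
Area = |Σ|/2 = 728.5.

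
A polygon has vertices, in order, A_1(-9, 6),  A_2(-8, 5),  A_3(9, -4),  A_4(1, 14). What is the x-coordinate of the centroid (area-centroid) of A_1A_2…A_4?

Apply the surveyor's formula. First the cross-terms c_i = x_i·y_{i+1} − x_{i+1}·y_i:
  3, -13, 130, 132  ⇒  2A = 252, A = 126.
Then Σ (x_i + x_{i+1})·c_i = 180, so x̄ = 180 / (6·126) = 5/21.

5/21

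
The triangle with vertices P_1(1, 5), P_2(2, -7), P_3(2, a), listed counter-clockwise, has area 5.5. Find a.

The doubled signed area Σ (x_i y_{i+1} − x_{i+1} y_i) is linear in a.
With a=0 it equals 7; the coefficient of a is 1 (from the two edges through P_3).
So 1·a + 7 = 2·5.5 = 11 ⇒ a = 4.

4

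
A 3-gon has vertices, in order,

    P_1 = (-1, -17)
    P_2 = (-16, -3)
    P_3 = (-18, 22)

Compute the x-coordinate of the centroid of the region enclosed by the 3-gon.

Apply the surveyor's formula. First the cross-terms c_i = x_i·y_{i+1} − x_{i+1}·y_i:
  -269, -406, 328  ⇒  2A = -347, A = -173.5.
Then Σ (x_i + x_{i+1})·c_i = 12145, so x̄ = 12145 / (6·(-173.5)) = -35/3.

-35/3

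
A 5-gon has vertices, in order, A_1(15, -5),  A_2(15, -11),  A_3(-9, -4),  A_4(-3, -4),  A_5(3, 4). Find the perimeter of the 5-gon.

|A_1A_2| = √((0)² + (-6)²) = √36 = 6
|A_2A_3| = √((-24)² + (7)²) = √625 = 25
|A_3A_4| = √((6)² + (0)²) = √36 = 6
|A_4A_5| = √((6)² + (8)²) = √100 = 10
|A_5A_1| = √((12)² + (-9)²) = √225 = 15
Perimeter = 6 + 25 + 6 + 10 + 15 = 62.

62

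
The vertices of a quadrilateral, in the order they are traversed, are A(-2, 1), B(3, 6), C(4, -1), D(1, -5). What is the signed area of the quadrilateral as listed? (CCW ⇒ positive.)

A→B: (-2)(6) − (3)(1) = -15
B→C: (3)(-1) − (4)(6) = -27
C→D: (4)(-5) − (1)(-1) = -19
D→A: (1)(1) − (-2)(-5) = -9
Σ = -70
Signed area = Σ/2 = -35 (negative ⇒ clockwise traversal).

-35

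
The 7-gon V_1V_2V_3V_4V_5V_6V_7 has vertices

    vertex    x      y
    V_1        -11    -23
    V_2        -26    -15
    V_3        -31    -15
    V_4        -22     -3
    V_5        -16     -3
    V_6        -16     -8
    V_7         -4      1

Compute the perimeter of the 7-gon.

88

|V_1V_2| = √((-15)² + (8)²) = √289 = 17
|V_2V_3| = √((-5)² + (0)²) = √25 = 5
|V_3V_4| = √((9)² + (12)²) = √225 = 15
|V_4V_5| = √((6)² + (0)²) = √36 = 6
|V_5V_6| = √((0)² + (-5)²) = √25 = 5
|V_6V_7| = √((12)² + (9)²) = √225 = 15
|V_7V_1| = √((-7)² + (-24)²) = √625 = 25
Perimeter = 17 + 5 + 15 + 6 + 5 + 15 + 25 = 88.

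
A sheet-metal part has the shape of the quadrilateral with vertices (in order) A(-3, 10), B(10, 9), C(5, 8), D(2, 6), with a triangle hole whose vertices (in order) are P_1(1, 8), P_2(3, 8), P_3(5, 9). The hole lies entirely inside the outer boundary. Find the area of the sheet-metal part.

Outer boundary:
Apply the shoelace formula: 2A = Σ (x_i·y_{i+1} − x_{i+1}·y_i), indices taken mod 4.
Σ = (-127) + (35) + (14) + (38) = -40
Area = |Σ|/2 = 20.
Hole:
Σ = (-16) + (-13) + (31) = 2
Area = |Σ|/2 = 1.
Net area = 20 − 1 = 19.

19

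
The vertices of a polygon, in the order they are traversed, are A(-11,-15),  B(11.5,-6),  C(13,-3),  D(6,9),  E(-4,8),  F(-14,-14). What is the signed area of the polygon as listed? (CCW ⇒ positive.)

362.5

Apply the shoelace (surveyor's) formula: 2A = Σ (x_i·y_{i+1} − x_{i+1}·y_i), indices taken mod 6.
A→B: (-11)(-6) − (11.5)(-15) = 238.5
B→C: (11.5)(-3) − (13)(-6) = 43.5
C→D: (13)(9) − (6)(-3) = 135
D→E: (6)(8) − (-4)(9) = 84
E→F: (-4)(-14) − (-14)(8) = 168
F→A: (-14)(-15) − (-11)(-14) = 56
Σ = 725
Signed area = Σ/2 = 362.5 (positive ⇒ counter-clockwise traversal).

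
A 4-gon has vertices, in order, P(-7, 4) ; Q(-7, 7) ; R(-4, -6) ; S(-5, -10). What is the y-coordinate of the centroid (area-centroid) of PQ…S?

Apply the surveyor's formula. First the cross-terms c_i = x_i·y_{i+1} − x_{i+1}·y_i:
  -21, 70, 10, -90  ⇒  2A = -31, A = -15.5.
Then Σ (y_i + y_{i+1})·c_i = 219, so ȳ = 219 / (6·(-15.5)) = -73/31.

-73/31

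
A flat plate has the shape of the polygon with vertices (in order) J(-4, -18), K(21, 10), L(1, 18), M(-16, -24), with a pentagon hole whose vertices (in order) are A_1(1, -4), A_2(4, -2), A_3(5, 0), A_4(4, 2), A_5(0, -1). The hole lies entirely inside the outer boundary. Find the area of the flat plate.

565.5

Outer boundary:
Σ = (338) + (368) + (264) + (192) = 1162
Area = |Σ|/2 = 581.
Hole:
Apply the shoelace formula: 2A = Σ (x_i·y_{i+1} − x_{i+1}·y_i), indices taken mod 5.
Σ = (14) + (10) + (10) + (-4) + (1) = 31
Area = |Σ|/2 = 15.5.
Net area = 581 − 15.5 = 565.5.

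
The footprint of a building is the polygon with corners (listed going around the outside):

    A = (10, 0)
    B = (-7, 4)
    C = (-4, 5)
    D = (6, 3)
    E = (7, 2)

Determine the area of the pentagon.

25

Cross-terms: 40, -19, -42, -9, -20  ⇒  Σ = -50
Area = |Σ|/2 = 25.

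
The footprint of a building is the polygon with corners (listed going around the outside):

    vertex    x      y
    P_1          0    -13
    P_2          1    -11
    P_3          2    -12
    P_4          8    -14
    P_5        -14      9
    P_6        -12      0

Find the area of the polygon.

Σ = (13) + (10) + (68) + (-124) + (108) + (156) = 231
Area = |Σ|/2 = 115.5.

115.5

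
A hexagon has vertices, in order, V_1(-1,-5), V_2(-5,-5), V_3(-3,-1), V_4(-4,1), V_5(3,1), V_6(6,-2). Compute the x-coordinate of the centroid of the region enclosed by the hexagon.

1/22

Apply Gauss's area formula. First the cross-terms c_i = x_i·y_{i+1} − x_{i+1}·y_i:
  -20, -10, -7, -7, -12, -32  ⇒  2A = -88, A = -44.
Then Σ (x_i + x_{i+1})·c_i = -12, so x̄ = -12 / (6·(-44)) = 1/22.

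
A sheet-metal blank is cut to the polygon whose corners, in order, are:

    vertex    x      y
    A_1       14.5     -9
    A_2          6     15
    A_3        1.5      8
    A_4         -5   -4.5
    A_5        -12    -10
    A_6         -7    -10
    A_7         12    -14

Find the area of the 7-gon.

Apply the surveyor's formula: 2A = Σ (x_i·y_{i+1} − x_{i+1}·y_i), indices taken mod 7.
A_1→A_2: (14.5)(15) − (6)(-9) = 271.5
A_2→A_3: (6)(8) − (1.5)(15) = 25.5
A_3→A_4: (1.5)(-4.5) − (-5)(8) = 33.25
A_4→A_5: (-5)(-10) − (-12)(-4.5) = -4
A_5→A_6: (-12)(-10) − (-7)(-10) = 50
A_6→A_7: (-7)(-14) − (12)(-10) = 218
A_7→A_1: (12)(-9) − (14.5)(-14) = 95
Σ = 689.25
Area = |Σ|/2 = 344.625.

344.625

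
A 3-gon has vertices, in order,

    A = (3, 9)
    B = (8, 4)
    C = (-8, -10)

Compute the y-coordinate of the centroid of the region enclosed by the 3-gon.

Apply the surveyor's formula. First the cross-terms c_i = x_i·y_{i+1} − x_{i+1}·y_i:
  -60, -48, -42  ⇒  2A = -150, A = -75.
Then Σ (y_i + y_{i+1})·c_i = -450, so ȳ = -450 / (6·(-75)) = 1.

1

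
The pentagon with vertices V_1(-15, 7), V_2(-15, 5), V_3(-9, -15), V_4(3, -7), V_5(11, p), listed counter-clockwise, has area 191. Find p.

Write out the shoelace sum; only the two edges meeting at V_5 involve p:
2·Area = [(3·p − 11·(-7)) + (11·7 − (-15)·p)] + 408
       = 18·p + 562 = 382
⇒ p = -10.

-10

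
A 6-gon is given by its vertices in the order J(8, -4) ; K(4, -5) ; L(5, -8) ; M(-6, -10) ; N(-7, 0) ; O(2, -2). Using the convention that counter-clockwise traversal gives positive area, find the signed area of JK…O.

Σ = (-24) + (-7) + (-98) + (-70) + (14) + (8) = -177
Signed area = Σ/2 = -88.5 (negative ⇒ clockwise traversal).

-88.5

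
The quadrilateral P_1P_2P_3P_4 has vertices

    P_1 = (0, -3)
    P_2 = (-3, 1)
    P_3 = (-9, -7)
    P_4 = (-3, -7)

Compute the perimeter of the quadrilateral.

|P_1P_2| = √((-3)² + (4)²) = √25 = 5
|P_2P_3| = √((-6)² + (-8)²) = √100 = 10
|P_3P_4| = √((6)² + (0)²) = √36 = 6
|P_4P_1| = √((3)² + (4)²) = √25 = 5
Perimeter = 5 + 10 + 6 + 5 = 26.

26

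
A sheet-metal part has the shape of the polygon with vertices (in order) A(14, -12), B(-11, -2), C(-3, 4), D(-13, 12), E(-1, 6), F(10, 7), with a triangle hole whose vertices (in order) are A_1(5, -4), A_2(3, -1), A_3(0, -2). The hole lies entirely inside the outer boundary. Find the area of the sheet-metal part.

267

Outer boundary:
Apply Gauss's area formula: 2A = Σ (x_i·y_{i+1} − x_{i+1}·y_i), indices taken mod 6.
Σ = (-160) + (-50) + (16) + (-66) + (-67) + (-218) = -545
Area = |Σ|/2 = 272.5.
Hole:
Apply Gauss's area formula: 2A = Σ (x_i·y_{i+1} − x_{i+1}·y_i), indices taken mod 3.
Σ = (7) + (-6) + (10) = 11
Area = |Σ|/2 = 5.5.
Net area = 272.5 − 5.5 = 267.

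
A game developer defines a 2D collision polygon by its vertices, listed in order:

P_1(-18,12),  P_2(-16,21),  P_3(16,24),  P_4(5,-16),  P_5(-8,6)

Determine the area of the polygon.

Cross-terms: -186, -720, -376, -98, 12  ⇒  Σ = -1368
Area = |Σ|/2 = 684.

684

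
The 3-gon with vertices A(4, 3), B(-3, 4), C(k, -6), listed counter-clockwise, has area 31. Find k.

5

The doubled signed area Σ (x_i y_{i+1} − x_{i+1} y_i) is linear in k.
With k=0 it equals 67; the coefficient of k is -1 (from the two edges through C).
So -1·k + 67 = 2·31 = 62 ⇒ k = 5.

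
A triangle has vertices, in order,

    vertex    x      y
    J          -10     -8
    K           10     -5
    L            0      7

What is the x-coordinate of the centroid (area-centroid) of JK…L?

Apply the shoelace formula. First the cross-terms c_i = x_i·y_{i+1} − x_{i+1}·y_i:
  130, 70, 70  ⇒  2A = 270, A = 135.
Then Σ (x_i + x_{i+1})·c_i = 0, so x̄ = 0 / (6·135) = 0.

0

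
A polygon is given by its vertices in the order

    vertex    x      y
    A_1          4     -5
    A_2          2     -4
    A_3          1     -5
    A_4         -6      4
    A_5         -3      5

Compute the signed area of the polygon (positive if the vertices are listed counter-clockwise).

A_1→A_2: (4)(-4) − (2)(-5) = -6
A_2→A_3: (2)(-5) − (1)(-4) = -6
A_3→A_4: (1)(4) − (-6)(-5) = -26
A_4→A_5: (-6)(5) − (-3)(4) = -18
A_5→A_1: (-3)(-5) − (4)(5) = -5
Σ = -61
Signed area = Σ/2 = -30.5 (negative ⇒ clockwise traversal).

-30.5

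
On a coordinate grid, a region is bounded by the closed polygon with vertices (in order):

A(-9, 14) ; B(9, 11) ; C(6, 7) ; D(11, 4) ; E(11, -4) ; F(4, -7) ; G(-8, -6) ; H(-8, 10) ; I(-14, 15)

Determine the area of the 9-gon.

339.5

Apply the surveyor's formula: 2A = Σ (x_i·y_{i+1} − x_{i+1}·y_i), indices taken mod 9.
Σ = (-225) + (-3) + (-53) + (-88) + (-61) + (-80) + (-128) + (20) + (-61) = -679
Area = |Σ|/2 = 339.5.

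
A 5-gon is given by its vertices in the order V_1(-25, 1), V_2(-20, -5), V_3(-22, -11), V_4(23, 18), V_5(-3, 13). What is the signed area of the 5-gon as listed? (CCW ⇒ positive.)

393.5

Apply the shoelace formula: 2A = Σ (x_i·y_{i+1} − x_{i+1}·y_i), indices taken mod 5.
Σ = (145) + (110) + (-143) + (353) + (322) = 787
Signed area = Σ/2 = 393.5 (positive ⇒ counter-clockwise traversal).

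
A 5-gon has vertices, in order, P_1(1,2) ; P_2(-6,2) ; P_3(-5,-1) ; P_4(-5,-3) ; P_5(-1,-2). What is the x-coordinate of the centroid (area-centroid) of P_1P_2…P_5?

Apply the surveyor's formula. First the cross-terms c_i = x_i·y_{i+1} − x_{i+1}·y_i:
  14, 16, 10, 7, 0  ⇒  2A = 47, A = 23.5.
Then Σ (x_i + x_{i+1})·c_i = -388, so x̄ = -388 / (6·23.5) = -388/141.

-388/141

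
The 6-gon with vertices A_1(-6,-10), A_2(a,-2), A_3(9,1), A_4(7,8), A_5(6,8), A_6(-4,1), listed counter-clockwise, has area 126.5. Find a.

6

The doubled signed area Σ (x_i y_{i+1} − x_{i+1} y_i) is linear in a.
With a=0 it equals 187; the coefficient of a is 11 (from the two edges through A_2).
So 11·a + 187 = 2·126.5 = 253 ⇒ a = 6.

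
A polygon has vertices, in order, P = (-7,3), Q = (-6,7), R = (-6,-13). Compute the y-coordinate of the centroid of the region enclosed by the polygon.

Apply the surveyor's formula. First the cross-terms c_i = x_i·y_{i+1} − x_{i+1}·y_i:
  -31, 120, -109  ⇒  2A = -20, A = -10.
Then Σ (y_i + y_{i+1})·c_i = 60, so ȳ = 60 / (6·(-10)) = -1.

-1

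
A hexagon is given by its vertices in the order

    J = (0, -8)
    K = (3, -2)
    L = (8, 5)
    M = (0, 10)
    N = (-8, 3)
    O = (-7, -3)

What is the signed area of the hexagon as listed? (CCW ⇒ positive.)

Apply the shoelace (surveyor's) formula: 2A = Σ (x_i·y_{i+1} − x_{i+1}·y_i), indices taken mod 6.
J→K: (0)(-2) − (3)(-8) = 24
K→L: (3)(5) − (8)(-2) = 31
L→M: (8)(10) − (0)(5) = 80
M→N: (0)(3) − (-8)(10) = 80
N→O: (-8)(-3) − (-7)(3) = 45
O→J: (-7)(-8) − (0)(-3) = 56
Σ = 316
Signed area = Σ/2 = 158 (positive ⇒ counter-clockwise traversal).

158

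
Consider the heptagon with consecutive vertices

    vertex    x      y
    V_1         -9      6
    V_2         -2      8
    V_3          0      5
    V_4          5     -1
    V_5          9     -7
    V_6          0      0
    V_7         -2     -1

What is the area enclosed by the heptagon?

V_1→V_2: (-9)(8) − (-2)(6) = -60
V_2→V_3: (-2)(5) − (0)(8) = -10
V_3→V_4: (0)(-1) − (5)(5) = -25
V_4→V_5: (5)(-7) − (9)(-1) = -26
V_5→V_6: (9)(0) − (0)(-7) = 0
V_6→V_7: (0)(-1) − (-2)(0) = 0
V_7→V_1: (-2)(6) − (-9)(-1) = -21
Σ = -142
Area = |Σ|/2 = 71.

71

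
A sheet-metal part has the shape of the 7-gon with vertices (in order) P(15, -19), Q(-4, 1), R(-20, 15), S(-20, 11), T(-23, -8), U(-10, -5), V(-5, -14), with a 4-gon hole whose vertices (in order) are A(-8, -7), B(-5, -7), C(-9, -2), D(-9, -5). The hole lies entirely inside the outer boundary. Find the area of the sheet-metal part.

414.5

Outer boundary:
Apply the shoelace formula: 2A = Σ (x_i·y_{i+1} − x_{i+1}·y_i), indices taken mod 7.
Σ = (-61) + (-40) + (80) + (413) + (35) + (115) + (305) = 847
Area = |Σ|/2 = 423.5.
Hole:
Apply the shoelace formula: 2A = Σ (x_i·y_{i+1} − x_{i+1}·y_i), indices taken mod 4.
Σ = (21) + (-53) + (27) + (23) = 18
Area = |Σ|/2 = 9.
Net area = 423.5 − 9 = 414.5.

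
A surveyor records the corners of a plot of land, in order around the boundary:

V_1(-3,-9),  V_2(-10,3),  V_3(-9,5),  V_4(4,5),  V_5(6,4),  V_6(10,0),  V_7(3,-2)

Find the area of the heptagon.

Cross-terms: -99, -23, -65, -14, -40, -20, -33  ⇒  Σ = -294
Area = |Σ|/2 = 147.

147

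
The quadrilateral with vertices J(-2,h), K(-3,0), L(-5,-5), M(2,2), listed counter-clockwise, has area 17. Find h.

3

Write out the shoelace sum; only the two edges meeting at J involve h:
2·Area = [(2·h − (-2)·2) + ((-2)·0 − (-3)·h)] + 15
       = 5·h + 19 = 34
⇒ h = 3.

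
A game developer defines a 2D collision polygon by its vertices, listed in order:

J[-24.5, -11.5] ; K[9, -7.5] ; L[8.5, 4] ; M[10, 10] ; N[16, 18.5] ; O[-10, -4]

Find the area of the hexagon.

297.5

Apply the surveyor's formula: 2A = Σ (x_i·y_{i+1} − x_{i+1}·y_i), indices taken mod 6.
J→K: (-24.5)(-7.5) − (9)(-11.5) = 287.25
K→L: (9)(4) − (8.5)(-7.5) = 99.75
L→M: (8.5)(10) − (10)(4) = 45
M→N: (10)(18.5) − (16)(10) = 25
N→O: (16)(-4) − (-10)(18.5) = 121
O→J: (-10)(-11.5) − (-24.5)(-4) = 17
Σ = 595
Area = |Σ|/2 = 297.5.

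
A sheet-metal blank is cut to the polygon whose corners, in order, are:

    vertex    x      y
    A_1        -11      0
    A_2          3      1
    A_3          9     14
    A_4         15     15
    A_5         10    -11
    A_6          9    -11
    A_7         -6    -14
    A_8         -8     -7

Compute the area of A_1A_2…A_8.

A_1→A_2: (-11)(1) − (3)(0) = -11
A_2→A_3: (3)(14) − (9)(1) = 33
A_3→A_4: (9)(15) − (15)(14) = -75
A_4→A_5: (15)(-11) − (10)(15) = -315
A_5→A_6: (10)(-11) − (9)(-11) = -11
A_6→A_7: (9)(-14) − (-6)(-11) = -192
A_7→A_8: (-6)(-7) − (-8)(-14) = -70
A_8→A_1: (-8)(0) − (-11)(-7) = -77
Σ = -718
Area = |Σ|/2 = 359.

359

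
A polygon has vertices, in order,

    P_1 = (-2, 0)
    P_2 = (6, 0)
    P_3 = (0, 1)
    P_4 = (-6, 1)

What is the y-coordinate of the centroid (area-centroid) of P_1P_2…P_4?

Apply the shoelace formula. First the cross-terms c_i = x_i·y_{i+1} − x_{i+1}·y_i:
  0, 6, 6, 2  ⇒  2A = 14, A = 7.
Then Σ (y_i + y_{i+1})·c_i = 20, so ȳ = 20 / (6·7) = 10/21.

10/21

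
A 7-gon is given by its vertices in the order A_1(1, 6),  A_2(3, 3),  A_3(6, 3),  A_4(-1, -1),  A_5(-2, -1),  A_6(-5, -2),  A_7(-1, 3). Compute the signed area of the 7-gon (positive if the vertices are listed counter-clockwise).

-27.5

Apply the shoelace (surveyor's) formula: 2A = Σ (x_i·y_{i+1} − x_{i+1}·y_i), indices taken mod 7.
Σ = (-15) + (-9) + (-3) + (-1) + (-1) + (-17) + (-9) = -55
Signed area = Σ/2 = -27.5 (negative ⇒ clockwise traversal).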